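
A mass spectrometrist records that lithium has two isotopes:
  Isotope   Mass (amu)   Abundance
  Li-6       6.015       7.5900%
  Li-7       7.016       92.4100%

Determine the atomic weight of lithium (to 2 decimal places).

The abundance-weighted mean is 0.075900 × 6.015 + 0.924100 × 7.016
= 0.4565 + 6.4835 = 6.9400 amu

6.94 amu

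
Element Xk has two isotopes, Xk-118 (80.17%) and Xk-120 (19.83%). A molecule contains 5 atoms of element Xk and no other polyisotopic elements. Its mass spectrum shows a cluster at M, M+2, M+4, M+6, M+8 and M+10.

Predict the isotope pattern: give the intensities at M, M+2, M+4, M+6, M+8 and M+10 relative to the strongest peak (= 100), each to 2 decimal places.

80.86 : 100.00 : 49.47 : 12.24 : 1.51 : 0.07

The 5 Xk atoms are independent, so intensities follow the terms of (0.8017 + 0.1983)^5.
P(M) = 0.8017^5 = 0.331176
P(M+2) = 5 × 0.8017^4 × 0.1983^1 = 0.409581
P(M+4) = 10 × 0.8017^3 × 0.1983^2 = 0.202619
P(M+6) = 10 × 0.8017^2 × 0.1983^3 = 0.050118
P(M+8) = 5 × 0.8017^1 × 0.1983^4 = 0.006198
P(M+10) = 0.1983^5 = 0.000307
The M+2 peak is largest (0.409581); scaling to 100 gives 80.86 : 100.00 : 49.47 : 12.24 : 1.51 : 0.07.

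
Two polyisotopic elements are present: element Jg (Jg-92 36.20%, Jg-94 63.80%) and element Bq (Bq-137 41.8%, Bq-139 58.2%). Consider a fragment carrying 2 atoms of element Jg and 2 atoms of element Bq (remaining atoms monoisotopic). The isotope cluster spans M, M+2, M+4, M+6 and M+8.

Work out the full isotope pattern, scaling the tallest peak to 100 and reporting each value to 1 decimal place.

6.5 : 40.8 : 96.0 : 100.0 : 38.9

Element Jg pattern (n=2): 0.131044 : 0.461912 : 0.407044
Element Bq pattern (n=2): 0.174724 : 0.486552 : 0.338724
Convolve the two distributions (both contribute in 2-u steps):
  M: 0.131044×0.174724 = 0.022897
  M+2: 0.131044×0.486552 + 0.461912×0.174724 = 0.144467
  M+4: 0.131044×0.338724 + 0.461912×0.486552 + 0.407044×0.174724 = 0.340252
  M+6: 0.461912×0.338724 + 0.407044×0.486552 = 0.354509
  M+8: 0.407044×0.338724 = 0.137876
Scale to base peak (0.354509) = 100: 6.5 : 40.8 : 96.0 : 100.0 : 38.9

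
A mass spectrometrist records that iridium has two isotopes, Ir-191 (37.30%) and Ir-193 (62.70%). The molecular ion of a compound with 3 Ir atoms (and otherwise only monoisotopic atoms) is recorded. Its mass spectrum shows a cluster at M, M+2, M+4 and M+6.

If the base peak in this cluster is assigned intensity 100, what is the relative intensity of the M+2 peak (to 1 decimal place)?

(0.3730 + 0.6270)^3 gives M 0.0519, M+2 0.2617, M+4 0.4399, M+6 0.2465; the largest is M+4.
P(M+4) = C(3,2) × 0.3730^1 × 0.6270^2 = 3 × 0.3730 × 0.393129 = 0.439911 (base)
P(M+2) = C(3,1) × 0.3730^2 × 0.6270^1 = 3 × 0.139129 × 0.6270 = 0.261702
Relative intensity = 0.261702 / 0.439911 × 100 = 59.5

59.5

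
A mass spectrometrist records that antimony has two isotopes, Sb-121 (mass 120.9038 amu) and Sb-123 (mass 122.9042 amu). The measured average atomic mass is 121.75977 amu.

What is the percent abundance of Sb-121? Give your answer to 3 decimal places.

Writing the weighted mean with unknown fraction x of Sb-121:
120.9038·x + 122.9042·(1 − x) = 121.75977
(120.9038 − 122.9042)·x = 121.75977 − 122.9042
x = -1.14443 / -2.0004 = 0.57210 → 57.210% Sb-121, 42.790% Sb-123.

57.210%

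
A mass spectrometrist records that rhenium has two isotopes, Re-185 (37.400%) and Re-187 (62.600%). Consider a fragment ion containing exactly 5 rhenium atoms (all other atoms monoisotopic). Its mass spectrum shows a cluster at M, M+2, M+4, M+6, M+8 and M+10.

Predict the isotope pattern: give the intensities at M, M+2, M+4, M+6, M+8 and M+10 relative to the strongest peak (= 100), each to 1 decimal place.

2.1 : 17.8 : 59.7 : 100.0 : 83.7 : 28.0

The 5 Re atoms are independent, so intensities follow the terms of (0.37400 + 0.62600)^5.
P(M) = 0.37400^5 = 0.007317
P(M+2) = 5 × 0.37400^4 × 0.62600^1 = 0.061239
P(M+4) = 10 × 0.37400^3 × 0.62600^2 = 0.205005
P(M+6) = 10 × 0.37400^2 × 0.62600^3 = 0.343136
P(M+8) = 5 × 0.37400^1 × 0.62600^4 = 0.287170
P(M+10) = 0.62600^5 = 0.096133
The M+6 peak is largest (0.343136); scaling to 100 gives 2.1 : 17.8 : 59.7 : 100.0 : 83.7 : 28.0.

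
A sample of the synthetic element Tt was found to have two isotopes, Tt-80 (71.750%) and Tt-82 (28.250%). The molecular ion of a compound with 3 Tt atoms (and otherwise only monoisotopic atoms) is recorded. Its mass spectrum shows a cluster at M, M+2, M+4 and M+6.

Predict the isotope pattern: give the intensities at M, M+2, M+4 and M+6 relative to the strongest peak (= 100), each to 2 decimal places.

84.66 : 100.00 : 39.37 : 5.17

Expanding (0.71750 + 0.28250)^3:
P(M) = 0.71750^3 = 0.369373
P(M+2) = 3 × 0.71750^2 × 0.28250^1 = 0.436298
P(M+4) = 3 × 0.71750^1 × 0.28250^2 = 0.171783
P(M+6) = 0.28250^3 = 0.022545
The M+2 peak is largest (0.436298); scaling to 100 gives 84.66 : 100.00 : 39.37 : 5.17.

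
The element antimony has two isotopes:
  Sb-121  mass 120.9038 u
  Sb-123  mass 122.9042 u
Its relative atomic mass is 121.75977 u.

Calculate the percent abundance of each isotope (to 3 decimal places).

Sb-121: 57.210%, Sb-123: 42.790%

With x = fraction of Sb-121 (so Sb-123 is 1 − x):
120.9038·x + 122.9042·(1 − x) = 121.75977
(120.9038 − 122.9042)·x = 121.75977 − 122.9042
x = -1.14443 / -2.0004 = 0.57210 → 57.210% Sb-121, 42.790% Sb-123.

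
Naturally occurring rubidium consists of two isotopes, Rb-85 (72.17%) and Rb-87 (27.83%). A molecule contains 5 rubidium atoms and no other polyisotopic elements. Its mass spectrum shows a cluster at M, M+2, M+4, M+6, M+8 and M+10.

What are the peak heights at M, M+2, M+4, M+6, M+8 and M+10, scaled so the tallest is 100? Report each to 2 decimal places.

Each Rb atom is independently Rb-85 (p = 0.7217) or Rb-87 (q = 0.2783); the cluster is the binomial expansion (p + q)^5.
P(M) = 0.7217^5 = 0.195787
P(M+2) = 5 × 0.7217^4 × 0.2783^1 = 0.377494
P(M+4) = 10 × 0.7217^3 × 0.2783^2 = 0.291136
P(M+6) = 10 × 0.7217^2 × 0.2783^3 = 0.112267
P(M+8) = 5 × 0.7217^1 × 0.2783^4 = 0.021646
P(M+10) = 0.2783^5 = 0.001669
The M+2 peak is largest (0.377494); scaling to 100 gives 51.86 : 100.00 : 77.12 : 29.74 : 5.73 : 0.44.

51.86 : 100.00 : 77.12 : 29.74 : 5.73 : 0.44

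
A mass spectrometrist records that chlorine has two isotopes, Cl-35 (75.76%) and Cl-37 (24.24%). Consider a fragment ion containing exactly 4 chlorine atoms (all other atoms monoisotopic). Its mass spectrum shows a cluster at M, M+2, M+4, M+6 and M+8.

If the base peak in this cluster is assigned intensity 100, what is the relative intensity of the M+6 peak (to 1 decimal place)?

Term probabilities: M 0.3294, M+2 0.4216, M+4 0.2023, M+6 0.0432, M+8 0.0035. Base peak = M+2.
P(M+2) = C(4,1) × 0.7576^3 × 0.2424^1 = 4 × 0.4348304 × 0.2424 = 0.421612 (base)
P(M+6) = C(4,3) × 0.7576^1 × 0.2424^3 = 4 × 0.7576 × 0.01424288 = 0.043162
Relative intensity = 0.043162 / 0.421612 × 100 = 10.2

10.2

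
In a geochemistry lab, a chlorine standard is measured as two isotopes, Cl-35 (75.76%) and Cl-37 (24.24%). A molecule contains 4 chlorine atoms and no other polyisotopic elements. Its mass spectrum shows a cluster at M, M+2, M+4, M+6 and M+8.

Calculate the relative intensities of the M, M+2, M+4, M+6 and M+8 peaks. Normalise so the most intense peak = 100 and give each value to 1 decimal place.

78.1 : 100.0 : 48.0 : 10.2 : 0.8

Each Cl atom is independently Cl-35 (p = 0.7576) or Cl-37 (q = 0.2424); the cluster is the binomial expansion (p + q)^4.
P(M) = 0.7576^4 = 0.329428
P(M+2) = 4 × 0.7576^3 × 0.2424^1 = 0.421612
P(M+4) = 6 × 0.7576^2 × 0.2424^2 = 0.202347
P(M+6) = 4 × 0.7576^1 × 0.2424^3 = 0.043162
P(M+8) = 0.2424^4 = 0.003452
The M+2 peak is largest (0.421612); scaling to 100 gives 78.1 : 100.0 : 48.0 : 10.2 : 0.8.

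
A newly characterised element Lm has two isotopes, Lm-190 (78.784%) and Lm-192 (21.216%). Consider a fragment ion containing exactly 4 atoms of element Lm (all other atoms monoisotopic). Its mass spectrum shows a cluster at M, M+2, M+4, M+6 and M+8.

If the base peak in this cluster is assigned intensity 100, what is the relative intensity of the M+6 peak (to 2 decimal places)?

7.25

(0.78784 + 0.21216)^4 gives M 0.3853, M+2 0.4150, M+4 0.1676, M+6 0.0301, M+8 0.0020; the largest is M+2.
P(M+2) = C(4,1) × 0.78784^3 × 0.21216^1 = 4 × 0.48900588 × 0.21216 = 0.414990 (base)
P(M+6) = C(4,3) × 0.78784^1 × 0.21216^3 = 4 × 0.78784 × 0.00954972 = 0.030095
Relative intensity = 0.030095 / 0.414990 × 100 = 7.25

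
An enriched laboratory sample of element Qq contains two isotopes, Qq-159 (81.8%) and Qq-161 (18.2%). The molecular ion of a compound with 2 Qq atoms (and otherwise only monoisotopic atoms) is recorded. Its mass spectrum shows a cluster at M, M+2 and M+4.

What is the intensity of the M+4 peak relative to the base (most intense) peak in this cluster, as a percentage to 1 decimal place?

Term probabilities: M 0.6691, M+2 0.2978, M+4 0.0331. Base peak = M.
P(M) = C(2,0) × 0.818^2 × 0.182^0 = 1 × 0.669124 × 1.0000 = 0.669124 (base)
P(M+4) = C(2,2) × 0.818^0 × 0.182^2 = 1 × 1.0000 × 0.033124 = 0.033124
Relative intensity = 0.033124 / 0.669124 × 100 = 5.0

5.0%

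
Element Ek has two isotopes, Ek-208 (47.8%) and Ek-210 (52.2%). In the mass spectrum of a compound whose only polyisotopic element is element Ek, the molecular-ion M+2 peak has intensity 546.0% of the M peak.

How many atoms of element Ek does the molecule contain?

With n Ek atoms, P(M+2)/P(M) = C(n,1)·p^(n−1)q / p^n = n·q/p = n · 0.522/0.478.
n = 5.460 × 0.478/0.522 = 5.00 ≈ 5

5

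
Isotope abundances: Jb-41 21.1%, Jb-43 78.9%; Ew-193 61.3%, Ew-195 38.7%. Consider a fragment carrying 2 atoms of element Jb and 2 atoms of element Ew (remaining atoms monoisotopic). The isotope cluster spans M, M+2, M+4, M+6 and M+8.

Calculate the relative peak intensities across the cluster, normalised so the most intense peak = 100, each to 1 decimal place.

4.2 : 36.7 : 100.0 : 86.6 : 23.4

Element Jb pattern (n=2): 0.044521 : 0.332958 : 0.622521
Element Ew pattern (n=2): 0.375769 : 0.474462 : 0.149769
Convolve the two distributions (both contribute in 2-u steps):
  M: 0.044521×0.375769 = 0.016730
  M+2: 0.044521×0.474462 + 0.332958×0.375769 = 0.146239
  M+4: 0.044521×0.149769 + 0.332958×0.474462 + 0.622521×0.375769 = 0.398568
  M+6: 0.332958×0.149769 + 0.622521×0.474462 = 0.345229
  M+8: 0.622521×0.149769 = 0.093234
Scale to base peak (0.398568) = 100: 4.2 : 36.7 : 100.0 : 86.6 : 23.4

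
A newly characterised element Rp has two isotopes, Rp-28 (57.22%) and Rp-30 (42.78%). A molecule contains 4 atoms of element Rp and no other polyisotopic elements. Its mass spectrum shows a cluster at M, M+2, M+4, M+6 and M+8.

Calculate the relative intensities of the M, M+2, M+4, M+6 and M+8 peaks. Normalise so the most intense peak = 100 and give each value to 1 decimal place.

Each Rp atom is independently Rp-28 (p = 0.5722) or Rp-30 (q = 0.4278); the cluster is the binomial expansion (p + q)^4.
P(M) = 0.5722^4 = 0.107199
P(M+2) = 4 × 0.5722^3 × 0.4278^1 = 0.320586
P(M+4) = 6 × 0.5722^2 × 0.4278^2 = 0.359525
P(M+6) = 4 × 0.5722^1 × 0.4278^3 = 0.179197
P(M+8) = 0.4278^4 = 0.033494
The M+4 peak is largest (0.359525); scaling to 100 gives 29.8 : 89.2 : 100.0 : 49.8 : 9.3.

29.8 : 89.2 : 100.0 : 49.8 : 9.3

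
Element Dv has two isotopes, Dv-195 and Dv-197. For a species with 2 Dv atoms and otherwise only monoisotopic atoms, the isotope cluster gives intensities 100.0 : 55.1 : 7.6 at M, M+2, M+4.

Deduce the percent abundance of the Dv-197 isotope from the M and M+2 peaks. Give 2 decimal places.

Let p = fractional abundance of Dv-195. I(M+2)/I(M) = [C(2,1)·p^1·(1−p)] / p^2 = 2·(1−p)/p = 55.1/100.0 = 0.5510
(1−p)/p = 0.5510/2 = 0.2755  ⇒  p = 1/(1 + 0.2755) = 0.7840
Dv-195: 78.40%, Dv-197: 21.60%.

21.60%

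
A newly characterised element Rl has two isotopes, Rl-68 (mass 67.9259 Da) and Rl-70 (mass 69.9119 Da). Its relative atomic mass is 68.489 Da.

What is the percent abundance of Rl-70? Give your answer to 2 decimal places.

With x = fraction of Rl-68 (so Rl-70 is 1 − x):
67.9259·x + 69.9119·(1 − x) = 68.489
(67.9259 − 69.9119)·x = 68.489 − 69.9119
x = -1.4229 / -1.9860 = 0.71647 → 71.65% Rl-68, 28.35% Rl-70.

28.35%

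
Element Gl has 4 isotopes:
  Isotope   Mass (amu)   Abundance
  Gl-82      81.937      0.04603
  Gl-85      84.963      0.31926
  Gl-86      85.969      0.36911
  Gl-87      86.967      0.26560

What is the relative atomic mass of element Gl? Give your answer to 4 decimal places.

85.7273 amu

Ar = Σ fᵢ·mᵢ = 0.04603 × 81.937 + 0.31926 × 84.963 + 0.36911 × 85.969 + 0.26560 × 86.967
= 3.77156 + 27.12529 + 31.73202 + 23.09844 = 85.72731 amu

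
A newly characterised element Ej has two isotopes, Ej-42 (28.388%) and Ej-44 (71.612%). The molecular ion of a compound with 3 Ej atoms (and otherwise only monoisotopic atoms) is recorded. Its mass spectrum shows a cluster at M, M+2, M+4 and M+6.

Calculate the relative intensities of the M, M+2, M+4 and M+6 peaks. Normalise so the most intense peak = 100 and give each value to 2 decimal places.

5.24 : 39.64 : 100.00 : 84.09

Each Ej atom is independently Ej-42 (p = 0.28388) or Ej-44 (q = 0.71612); the cluster is the binomial expansion (p + q)^3.
P(M) = 0.28388^3 = 0.022877
P(M+2) = 3 × 0.28388^2 × 0.71612^1 = 0.173132
P(M+4) = 3 × 0.28388^1 × 0.71612^2 = 0.436745
P(M+6) = 0.71612^3 = 0.367246
The M+4 peak is largest (0.436745); scaling to 100 gives 5.24 : 39.64 : 100.00 : 84.09.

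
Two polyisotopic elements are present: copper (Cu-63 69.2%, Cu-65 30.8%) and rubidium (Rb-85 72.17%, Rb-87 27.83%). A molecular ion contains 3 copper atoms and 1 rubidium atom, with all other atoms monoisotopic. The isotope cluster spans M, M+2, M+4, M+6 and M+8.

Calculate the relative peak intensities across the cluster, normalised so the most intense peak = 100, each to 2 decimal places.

Copper pattern (n=3): 0.33137389 : 0.44247034 : 0.19693766 : 0.02921811
Rubidium pattern (n=1): 0.7217 : 0.2783
Convolve the two distributions (both contribute in 2-u steps):
  M: 0.33137389×0.7217 = 0.239153
  M+2: 0.33137389×0.2783 + 0.44247034×0.7217 = 0.411552
  M+4: 0.44247034×0.2783 + 0.19693766×0.7217 = 0.265269
  M+6: 0.19693766×0.2783 + 0.02921811×0.7217 = 0.075894
  M+8: 0.02921811×0.2783 = 0.008131
Scale to base peak (0.411552) = 100: 58.11 : 100.00 : 64.46 : 18.44 : 1.98

58.11 : 100.00 : 64.46 : 18.44 : 1.98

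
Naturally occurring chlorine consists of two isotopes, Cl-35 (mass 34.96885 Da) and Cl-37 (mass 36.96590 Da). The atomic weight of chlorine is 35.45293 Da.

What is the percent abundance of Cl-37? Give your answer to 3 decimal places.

24.240%

Let x be the fractional abundance of Cl-35; then Cl-37 has abundance 1 − x.
34.96885·x + 36.96590·(1 − x) = 35.45293
(34.96885 − 36.96590)·x = 35.45293 − 36.96590
x = -1.51297 / -1.99705 = 0.75760 → 75.760% Cl-35, 24.240% Cl-37.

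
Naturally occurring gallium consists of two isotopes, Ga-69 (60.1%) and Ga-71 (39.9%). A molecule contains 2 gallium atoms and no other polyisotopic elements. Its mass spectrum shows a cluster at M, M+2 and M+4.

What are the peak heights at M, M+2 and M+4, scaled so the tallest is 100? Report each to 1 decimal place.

75.3 : 100.0 : 33.2

Expanding (0.601 + 0.399)^2:
P(M) = 0.601^2 = 0.361201
P(M+2) = 2 × 0.601^1 × 0.399^1 = 0.479598
P(M+4) = 0.399^2 = 0.159201
The M+2 peak is largest (0.479598); scaling to 100 gives 75.3 : 100.0 : 33.2.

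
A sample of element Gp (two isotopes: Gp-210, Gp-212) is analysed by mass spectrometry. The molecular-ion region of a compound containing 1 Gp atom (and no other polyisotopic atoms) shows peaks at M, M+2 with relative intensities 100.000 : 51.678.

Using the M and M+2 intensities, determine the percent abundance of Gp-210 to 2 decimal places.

65.93%

If p is the fraction of Gp that is Gp-210, then I(M+2)/I(M) = [C(1,1)·p^0·(1−p)] / p^1 = 1·(1−p)/p = 51.678/100.000 = 0.5168
(1−p)/p = 0.5168/1 = 0.5168  ⇒  p = 1/(1 + 0.5168) = 0.6593
Gp-210: 65.93%, Gp-212: 34.07%.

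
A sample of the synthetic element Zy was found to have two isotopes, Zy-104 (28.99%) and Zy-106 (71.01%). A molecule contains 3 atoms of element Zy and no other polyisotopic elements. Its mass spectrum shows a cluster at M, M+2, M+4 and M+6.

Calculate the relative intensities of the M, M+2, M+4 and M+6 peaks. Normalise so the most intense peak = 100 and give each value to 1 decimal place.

Each Zy atom is independently Zy-104 (p = 0.2899) or Zy-106 (q = 0.7101); the cluster is the binomial expansion (p + q)^3.
P(M) = 0.2899^3 = 0.024364
P(M+2) = 3 × 0.2899^2 × 0.7101^1 = 0.179035
P(M+4) = 3 × 0.2899^1 × 0.7101^2 = 0.438539
P(M+6) = 0.7101^3 = 0.358062
The M+4 peak is largest (0.438539); scaling to 100 gives 5.6 : 40.8 : 100.0 : 81.6.

5.6 : 40.8 : 100.0 : 81.6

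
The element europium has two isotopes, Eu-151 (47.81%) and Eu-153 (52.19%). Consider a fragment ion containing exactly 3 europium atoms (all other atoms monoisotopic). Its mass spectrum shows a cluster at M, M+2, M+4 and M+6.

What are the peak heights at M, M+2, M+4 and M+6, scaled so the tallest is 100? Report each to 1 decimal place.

Expanding (0.4781 + 0.5219)^3:
P(M) = 0.4781^3 = 0.109284
P(M+2) = 3 × 0.4781^2 × 0.5219^1 = 0.357887
P(M+4) = 3 × 0.4781^1 × 0.5219^2 = 0.390674
P(M+6) = 0.5219^3 = 0.142155
The M+4 peak is largest (0.390674); scaling to 100 gives 28.0 : 91.6 : 100.0 : 36.4.

28.0 : 91.6 : 100.0 : 36.4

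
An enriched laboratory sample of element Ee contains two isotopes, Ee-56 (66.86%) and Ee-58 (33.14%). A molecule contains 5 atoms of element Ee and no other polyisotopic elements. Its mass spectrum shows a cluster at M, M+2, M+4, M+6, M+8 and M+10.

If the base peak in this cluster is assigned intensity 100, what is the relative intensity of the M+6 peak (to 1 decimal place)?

49.1

Term probabilities: M 0.1336, M+2 0.3311, M+4 0.3282, M+6 0.1627, M+8 0.0403, M+10 0.0040. Base peak = M+2.
P(M+2) = C(5,1) × 0.6686^4 × 0.3314^1 = 5 × 0.19983221 × 0.3314 = 0.331122 (base)
P(M+6) = C(5,3) × 0.6686^2 × 0.3314^3 = 10 × 0.44702596 × 0.03639632 = 0.162701
Relative intensity = 0.162701 / 0.331122 × 100 = 49.1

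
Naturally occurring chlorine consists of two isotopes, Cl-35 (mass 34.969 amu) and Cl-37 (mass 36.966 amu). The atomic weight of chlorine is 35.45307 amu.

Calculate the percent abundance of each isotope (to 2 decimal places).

Cl-35: 75.76%, Cl-37: 24.24%

With x = fraction of Cl-35 (so Cl-37 is 1 − x):
34.969·x + 36.966·(1 − x) = 35.45307
(34.969 − 36.966)·x = 35.45307 − 36.966
x = -1.51293 / -1.997 = 0.75760 → 75.76% Cl-35, 24.24% Cl-37.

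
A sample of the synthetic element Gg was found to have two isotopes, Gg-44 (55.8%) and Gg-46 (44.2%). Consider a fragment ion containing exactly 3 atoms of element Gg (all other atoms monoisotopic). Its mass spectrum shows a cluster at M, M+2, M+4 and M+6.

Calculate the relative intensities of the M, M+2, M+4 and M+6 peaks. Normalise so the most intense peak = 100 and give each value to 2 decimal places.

42.08 : 100.00 : 79.21 : 20.91

Each Gg atom is independently Gg-44 (p = 0.558) or Gg-46 (q = 0.442); the cluster is the binomial expansion (p + q)^3.
P(M) = 0.558^3 = 0.173741
P(M+2) = 3 × 0.558^2 × 0.442^1 = 0.412869
P(M+4) = 3 × 0.558^1 × 0.442^2 = 0.327039
P(M+6) = 0.442^3 = 0.086351
The M+2 peak is largest (0.412869); scaling to 100 gives 42.08 : 100.00 : 79.21 : 20.91.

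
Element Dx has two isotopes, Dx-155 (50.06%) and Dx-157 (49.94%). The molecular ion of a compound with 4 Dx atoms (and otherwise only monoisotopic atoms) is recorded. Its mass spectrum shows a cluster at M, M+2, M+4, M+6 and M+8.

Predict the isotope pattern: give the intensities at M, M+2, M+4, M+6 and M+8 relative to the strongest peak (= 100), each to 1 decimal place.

16.7 : 66.8 : 100.0 : 66.5 : 16.6

Expanding (0.5006 + 0.4994)^4:
P(M) = 0.5006^4 = 0.062801
P(M+2) = 4 × 0.5006^3 × 0.4994^1 = 0.250600
P(M+4) = 6 × 0.5006^2 × 0.4994^2 = 0.374999
P(M+6) = 4 × 0.5006^1 × 0.4994^3 = 0.249400
P(M+8) = 0.4994^4 = 0.062201
The M+4 peak is largest (0.374999); scaling to 100 gives 16.7 : 66.8 : 100.0 : 66.5 : 16.6.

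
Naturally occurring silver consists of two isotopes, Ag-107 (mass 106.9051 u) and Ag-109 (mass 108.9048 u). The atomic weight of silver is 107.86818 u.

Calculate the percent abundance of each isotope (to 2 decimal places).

Ag-107: 51.84%, Ag-109: 48.16%

Writing the weighted mean with unknown fraction x of Ag-107:
106.9051·x + 108.9048·(1 − x) = 107.86818
(106.9051 − 108.9048)·x = 107.86818 − 108.9048
x = -1.03662 / -1.9997 = 0.51839 → 51.84% Ag-107, 48.16% Ag-109.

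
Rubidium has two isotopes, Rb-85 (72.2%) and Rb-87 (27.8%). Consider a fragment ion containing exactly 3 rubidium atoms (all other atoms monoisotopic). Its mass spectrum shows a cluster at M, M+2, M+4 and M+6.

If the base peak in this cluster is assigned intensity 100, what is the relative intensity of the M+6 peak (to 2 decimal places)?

Term probabilities: M 0.3764, M+2 0.4348, M+4 0.1674, M+6 0.0215. Base peak = M+2.
P(M+2) = C(3,1) × 0.722^2 × 0.278^1 = 3 × 0.521284 × 0.2780 = 0.434751 (base)
P(M+6) = C(3,3) × 0.722^0 × 0.278^3 = 1 × 1.0000 × 0.02148495 = 0.021485
Relative intensity = 0.021485 / 0.434751 × 100 = 4.94

4.94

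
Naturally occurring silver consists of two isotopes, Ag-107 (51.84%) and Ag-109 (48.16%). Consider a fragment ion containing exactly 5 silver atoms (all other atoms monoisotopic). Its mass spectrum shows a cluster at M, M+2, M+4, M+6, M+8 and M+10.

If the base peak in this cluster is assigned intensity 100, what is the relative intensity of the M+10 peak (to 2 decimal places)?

(0.5184 + 0.4816)^5 gives M 0.0374, M+2 0.1739, M+4 0.3231, M+6 0.3002, M+8 0.1394, M+10 0.0259; the largest is M+4.
P(M+4) = C(5,2) × 0.5184^3 × 0.4816^2 = 10 × 0.13931407 × 0.23193856 = 0.323123 (base)
P(M+10) = C(5,5) × 0.5184^0 × 0.4816^5 = 1 × 1.0000 × 0.02590791 = 0.025908
Relative intensity = 0.025908 / 0.323123 × 100 = 8.02

8.02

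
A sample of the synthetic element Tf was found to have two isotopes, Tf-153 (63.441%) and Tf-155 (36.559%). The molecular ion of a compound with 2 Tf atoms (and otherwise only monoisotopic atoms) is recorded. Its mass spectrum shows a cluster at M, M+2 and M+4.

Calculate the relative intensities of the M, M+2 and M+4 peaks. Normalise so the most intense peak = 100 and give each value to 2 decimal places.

The 2 Tf atoms are independent, so intensities follow the terms of (0.63441 + 0.36559)^2.
P(M) = 0.63441^2 = 0.402476
P(M+2) = 2 × 0.63441^1 × 0.36559^1 = 0.463868
P(M+4) = 0.36559^2 = 0.133656
The M+2 peak is largest (0.463868); scaling to 100 gives 86.77 : 100.00 : 28.81.

86.77 : 100.00 : 28.81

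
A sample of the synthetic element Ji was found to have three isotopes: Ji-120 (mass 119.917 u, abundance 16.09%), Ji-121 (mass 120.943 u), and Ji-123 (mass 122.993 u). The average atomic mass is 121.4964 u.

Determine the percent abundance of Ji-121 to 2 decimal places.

48.86%

The remaining 83.91% is split between Ji-121 (fraction x) and Ji-123 (fraction 0.8391 − x).
Substituting: 120.943x + 122.993(0.8391 − x) = 102.2017547
(120.943 − 122.993)x = -1.0016716  ⇒  x = 0.48862, y = 0.35048
Ji-121: 48.86%, Ji-123: 35.05%.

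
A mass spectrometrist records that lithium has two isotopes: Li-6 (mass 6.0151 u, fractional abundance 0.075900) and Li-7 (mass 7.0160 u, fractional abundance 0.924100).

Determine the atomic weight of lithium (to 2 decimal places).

6.94 u

Weight each isotope mass by its fractional abundance: 0.075900 × 6.0151 + 0.924100 × 7.0160
= 0.45655 + 6.48349 = 6.94004 u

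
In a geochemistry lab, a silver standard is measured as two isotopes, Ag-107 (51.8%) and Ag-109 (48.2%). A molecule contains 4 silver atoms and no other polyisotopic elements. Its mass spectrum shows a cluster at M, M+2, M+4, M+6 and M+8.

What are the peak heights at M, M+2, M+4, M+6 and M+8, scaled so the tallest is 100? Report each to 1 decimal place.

Each Ag atom is independently Ag-107 (p = 0.518) or Ag-109 (q = 0.482); the cluster is the binomial expansion (p + q)^4.
P(M) = 0.518^4 = 0.071998
P(M+2) = 4 × 0.518^3 × 0.482^1 = 0.267976
P(M+4) = 6 × 0.518^2 × 0.482^2 = 0.374029
P(M+6) = 4 × 0.518^1 × 0.482^3 = 0.232023
P(M+8) = 0.482^4 = 0.053974
The M+4 peak is largest (0.374029); scaling to 100 gives 19.2 : 71.6 : 100.0 : 62.0 : 14.4.

19.2 : 71.6 : 100.0 : 62.0 : 14.4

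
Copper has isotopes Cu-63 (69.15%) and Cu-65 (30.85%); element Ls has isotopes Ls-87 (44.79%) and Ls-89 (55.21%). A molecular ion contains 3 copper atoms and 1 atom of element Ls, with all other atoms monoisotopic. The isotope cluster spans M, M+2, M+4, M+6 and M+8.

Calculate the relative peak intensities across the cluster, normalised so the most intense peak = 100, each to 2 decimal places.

Copper pattern (n=3): 0.33065611 : 0.44254842 : 0.19743483 : 0.02936064
Element Ls pattern (n=1): 0.4479 : 0.5521
Convolve the two distributions (both contribute in 2-u steps):
  M: 0.33065611×0.4479 = 0.148101
  M+2: 0.33065611×0.5521 + 0.44254842×0.4479 = 0.380773
  M+4: 0.44254842×0.5521 + 0.19743483×0.4479 = 0.332762
  M+6: 0.19743483×0.5521 + 0.02936064×0.4479 = 0.122154
  M+8: 0.02936064×0.5521 = 0.016210
Scale to base peak (0.380773) = 100: 38.89 : 100.00 : 87.39 : 32.08 : 4.26

38.89 : 100.00 : 87.39 : 32.08 : 4.26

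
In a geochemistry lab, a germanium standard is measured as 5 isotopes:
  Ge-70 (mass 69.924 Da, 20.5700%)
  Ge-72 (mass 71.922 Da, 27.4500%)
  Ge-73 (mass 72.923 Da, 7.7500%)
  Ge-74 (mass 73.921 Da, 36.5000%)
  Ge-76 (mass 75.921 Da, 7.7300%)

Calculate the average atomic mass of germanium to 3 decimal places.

Average mass = Σ (abundance × isotope mass) = 0.205700 × 69.924 + 0.274500 × 71.922 + 0.077500 × 72.923 + 0.365000 × 73.921 + 0.077300 × 75.921
= 14.3834 + 19.7426 + 5.6515 + 26.9812 + 5.8687 = 72.6274 Da

72.627 Da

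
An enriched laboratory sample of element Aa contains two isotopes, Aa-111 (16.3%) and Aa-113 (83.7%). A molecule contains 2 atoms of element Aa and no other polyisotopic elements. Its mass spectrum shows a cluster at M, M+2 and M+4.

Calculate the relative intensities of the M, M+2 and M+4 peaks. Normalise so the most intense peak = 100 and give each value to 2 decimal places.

The 2 Aa atoms are independent, so intensities follow the terms of (0.163 + 0.837)^2.
P(M) = 0.163^2 = 0.026569
P(M+2) = 2 × 0.163^1 × 0.837^1 = 0.272862
P(M+4) = 0.837^2 = 0.700569
The M+4 peak is largest (0.700569); scaling to 100 gives 3.79 : 38.95 : 100.00.

3.79 : 38.95 : 100.00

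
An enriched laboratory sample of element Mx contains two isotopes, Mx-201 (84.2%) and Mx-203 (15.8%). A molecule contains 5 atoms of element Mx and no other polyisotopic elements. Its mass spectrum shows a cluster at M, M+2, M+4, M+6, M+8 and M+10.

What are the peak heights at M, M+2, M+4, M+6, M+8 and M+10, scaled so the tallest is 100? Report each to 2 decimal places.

The 5 Mx atoms are independent, so intensities follow the terms of (0.842 + 0.158)^5.
P(M) = 0.842^5 = 0.423214
P(M+2) = 5 × 0.842^4 × 0.158^1 = 0.397078
P(M+4) = 10 × 0.842^3 × 0.158^2 = 0.149022
P(M+6) = 10 × 0.842^2 × 0.158^3 = 0.027964
P(M+8) = 5 × 0.842^1 × 0.158^4 = 0.002624
P(M+10) = 0.158^5 = 0.000098
The M peak is largest (0.423214); scaling to 100 gives 100.00 : 93.82 : 35.21 : 6.61 : 0.62 : 0.02.

100.00 : 93.82 : 35.21 : 6.61 : 0.62 : 0.02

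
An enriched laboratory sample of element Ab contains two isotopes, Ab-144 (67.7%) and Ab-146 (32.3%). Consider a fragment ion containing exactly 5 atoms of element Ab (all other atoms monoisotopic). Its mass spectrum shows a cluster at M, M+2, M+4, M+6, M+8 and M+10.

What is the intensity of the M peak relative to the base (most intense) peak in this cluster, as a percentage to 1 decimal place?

41.9%

Term probabilities: M 0.1422, M+2 0.3393, M+4 0.3237, M+6 0.1544, M+8 0.0368, M+10 0.0035. Base peak = M+2.
P(M+2) = C(5,1) × 0.677^4 × 0.323^1 = 5 × 0.21006547 × 0.3230 = 0.339256 (base)
P(M) = C(5,0) × 0.677^5 × 0.323^0 = 1 × 0.14221432 × 1.0000 = 0.142214
Relative intensity = 0.142214 / 0.339256 × 100 = 41.9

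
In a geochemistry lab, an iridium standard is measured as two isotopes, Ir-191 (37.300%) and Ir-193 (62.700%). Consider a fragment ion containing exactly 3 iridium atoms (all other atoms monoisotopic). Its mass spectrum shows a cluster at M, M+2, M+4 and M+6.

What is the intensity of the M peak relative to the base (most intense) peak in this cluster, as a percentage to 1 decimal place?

Binomial terms of (0.37300 + 0.62700)^3: M 0.0519, M+2 0.2617, M+4 0.4399, M+6 0.2465 → M+4 is the base peak.
P(M+4) = C(3,2) × 0.37300^1 × 0.62700^2 = 3 × 0.3730 × 0.393129 = 0.439911 (base)
P(M) = C(3,0) × 0.37300^3 × 0.62700^0 = 1 × 0.05189512 × 1.0000 = 0.051895
Relative intensity = 0.051895 / 0.439911 × 100 = 11.8

11.8%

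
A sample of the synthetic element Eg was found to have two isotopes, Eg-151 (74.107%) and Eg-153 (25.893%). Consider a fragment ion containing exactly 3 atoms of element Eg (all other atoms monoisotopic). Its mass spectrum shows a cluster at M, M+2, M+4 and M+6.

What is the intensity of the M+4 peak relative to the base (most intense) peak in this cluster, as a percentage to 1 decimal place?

(0.74107 + 0.25893)^3 gives M 0.4070, M+2 0.4266, M+4 0.1491, M+6 0.0174; the largest is M+2.
P(M+2) = C(3,1) × 0.74107^2 × 0.25893^1 = 3 × 0.54918474 × 0.25893 = 0.426601 (base)
P(M+4) = C(3,2) × 0.74107^1 × 0.25893^2 = 3 × 0.74107 × 0.06704474 = 0.149055
Relative intensity = 0.149055 / 0.426601 × 100 = 34.9

34.9%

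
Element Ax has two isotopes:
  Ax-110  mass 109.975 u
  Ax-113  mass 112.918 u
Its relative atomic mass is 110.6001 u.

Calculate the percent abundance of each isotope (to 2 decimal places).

Ax-110: 78.76%, Ax-113: 21.24%

Let x be the fractional abundance of Ax-110; then Ax-113 has abundance 1 − x.
109.975·x + 112.918·(1 − x) = 110.6001
(109.975 − 112.918)·x = 110.6001 − 112.918
x = -2.3179 / -2.943 = 0.78760 → 78.76% Ax-110, 21.24% Ax-113.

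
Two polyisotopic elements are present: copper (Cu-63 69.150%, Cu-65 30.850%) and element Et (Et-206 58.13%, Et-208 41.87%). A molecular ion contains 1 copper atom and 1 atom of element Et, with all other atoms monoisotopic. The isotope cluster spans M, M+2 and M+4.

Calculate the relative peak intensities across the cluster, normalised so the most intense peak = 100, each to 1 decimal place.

Copper pattern (n=1): 0.6915 : 0.3085
Element Et pattern (n=1): 0.5813 : 0.4187
Convolve the two distributions (both contribute in 2-u steps):
  M: 0.6915×0.5813 = 0.401969
  M+2: 0.6915×0.4187 + 0.3085×0.5813 = 0.468862
  M+4: 0.3085×0.4187 = 0.129169
Scale to base peak (0.468862) = 100: 85.7 : 100.0 : 27.5

85.7 : 100.0 : 27.5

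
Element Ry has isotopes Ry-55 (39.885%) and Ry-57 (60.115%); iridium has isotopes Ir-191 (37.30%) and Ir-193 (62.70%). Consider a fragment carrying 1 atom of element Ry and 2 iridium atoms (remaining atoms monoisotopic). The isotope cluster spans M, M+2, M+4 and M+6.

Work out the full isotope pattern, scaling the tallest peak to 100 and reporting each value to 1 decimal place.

12.7 : 61.7 : 100.0 : 54.0

Element Ry pattern (n=1): 0.39885 : 0.60115
Iridium pattern (n=2): 0.139129 : 0.467742 : 0.393129
Convolve the two distributions (both contribute in 2-u steps):
  M: 0.39885×0.139129 = 0.055492
  M+2: 0.39885×0.467742 + 0.60115×0.139129 = 0.270196
  M+4: 0.39885×0.393129 + 0.60115×0.467742 = 0.437983
  M+6: 0.60115×0.393129 = 0.236329
Scale to base peak (0.437983) = 100: 12.7 : 61.7 : 100.0 : 54.0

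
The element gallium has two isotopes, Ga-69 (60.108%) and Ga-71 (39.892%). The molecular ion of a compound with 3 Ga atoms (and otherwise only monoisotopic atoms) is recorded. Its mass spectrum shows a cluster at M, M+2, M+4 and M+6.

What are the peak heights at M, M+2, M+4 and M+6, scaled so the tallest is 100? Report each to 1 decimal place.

The 3 Ga atoms are independent, so intensities follow the terms of (0.60108 + 0.39892)^3.
P(M) = 0.60108^3 = 0.217169
P(M+2) = 3 × 0.60108^2 × 0.39892^1 = 0.432386
P(M+4) = 3 × 0.60108^1 × 0.39892^2 = 0.286963
P(M+6) = 0.39892^3 = 0.063483
The M+2 peak is largest (0.432386); scaling to 100 gives 50.2 : 100.0 : 66.4 : 14.7.

50.2 : 100.0 : 66.4 : 14.7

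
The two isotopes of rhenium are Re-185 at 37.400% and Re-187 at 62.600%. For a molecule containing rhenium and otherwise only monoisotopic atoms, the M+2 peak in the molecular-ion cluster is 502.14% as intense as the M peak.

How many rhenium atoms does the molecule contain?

With n Re atoms, P(M+2)/P(M) = C(n,1)·p^(n−1)q / p^n = n·q/p = n · 0.62600/0.37400.
n = 5.0214 × 0.37400/0.62600 = 3.00 ≈ 3

3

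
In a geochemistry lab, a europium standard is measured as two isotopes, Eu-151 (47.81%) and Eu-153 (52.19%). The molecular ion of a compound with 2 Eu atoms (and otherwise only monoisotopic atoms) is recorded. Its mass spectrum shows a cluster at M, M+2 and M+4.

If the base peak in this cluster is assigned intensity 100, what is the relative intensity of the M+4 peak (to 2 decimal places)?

(0.4781 + 0.5219)^2 gives M 0.2286, M+2 0.4990, M+4 0.2724; the largest is M+2.
P(M+2) = C(2,1) × 0.4781^1 × 0.5219^1 = 2 × 0.4781 × 0.5219 = 0.499041 (base)
P(M+4) = C(2,2) × 0.4781^0 × 0.5219^2 = 1 × 1.0000 × 0.27237961 = 0.272380
Relative intensity = 0.272380 / 0.499041 × 100 = 54.58

54.58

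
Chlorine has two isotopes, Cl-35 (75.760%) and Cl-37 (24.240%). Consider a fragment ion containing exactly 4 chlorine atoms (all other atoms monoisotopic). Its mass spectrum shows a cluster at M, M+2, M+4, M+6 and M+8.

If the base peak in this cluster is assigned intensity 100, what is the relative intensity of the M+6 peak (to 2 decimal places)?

Term probabilities: M 0.3294, M+2 0.4216, M+4 0.2023, M+6 0.0432, M+8 0.0035. Base peak = M+2.
P(M+2) = C(4,1) × 0.75760^3 × 0.24240^1 = 4 × 0.4348304 × 0.2424 = 0.421612 (base)
P(M+6) = C(4,3) × 0.75760^1 × 0.24240^3 = 4 × 0.7576 × 0.01424288 = 0.043162
Relative intensity = 0.043162 / 0.421612 × 100 = 10.24

10.24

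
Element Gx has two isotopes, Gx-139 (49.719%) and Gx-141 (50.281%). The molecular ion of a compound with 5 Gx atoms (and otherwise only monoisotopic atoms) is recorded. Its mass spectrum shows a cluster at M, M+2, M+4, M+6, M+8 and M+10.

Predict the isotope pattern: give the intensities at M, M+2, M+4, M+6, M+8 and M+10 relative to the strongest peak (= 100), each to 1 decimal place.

Each Gx atom is independently Gx-139 (p = 0.49719) or Gx-141 (q = 0.50281); the cluster is the binomial expansion (p + q)^5.
P(M) = 0.49719^5 = 0.030382
P(M+2) = 5 × 0.49719^4 × 0.50281^1 = 0.153626
P(M+4) = 10 × 0.49719^3 × 0.50281^2 = 0.310724
P(M+6) = 10 × 0.49719^2 × 0.50281^3 = 0.314236
P(M+8) = 5 × 0.49719^1 × 0.50281^4 = 0.158894
P(M+10) = 0.50281^5 = 0.032138
The M+6 peak is largest (0.314236); scaling to 100 gives 9.7 : 48.9 : 98.9 : 100.0 : 50.6 : 10.2.

9.7 : 48.9 : 98.9 : 100.0 : 50.6 : 10.2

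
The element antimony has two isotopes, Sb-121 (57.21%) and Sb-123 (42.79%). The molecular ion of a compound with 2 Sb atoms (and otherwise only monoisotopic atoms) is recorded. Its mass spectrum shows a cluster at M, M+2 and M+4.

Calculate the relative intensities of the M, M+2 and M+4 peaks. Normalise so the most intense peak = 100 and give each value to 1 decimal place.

Expanding (0.5721 + 0.4279)^2:
P(M) = 0.5721^2 = 0.327298
P(M+2) = 2 × 0.5721^1 × 0.4279^1 = 0.489603
P(M+4) = 0.4279^2 = 0.183098
The M+2 peak is largest (0.489603); scaling to 100 gives 66.8 : 100.0 : 37.4.

66.8 : 100.0 : 37.4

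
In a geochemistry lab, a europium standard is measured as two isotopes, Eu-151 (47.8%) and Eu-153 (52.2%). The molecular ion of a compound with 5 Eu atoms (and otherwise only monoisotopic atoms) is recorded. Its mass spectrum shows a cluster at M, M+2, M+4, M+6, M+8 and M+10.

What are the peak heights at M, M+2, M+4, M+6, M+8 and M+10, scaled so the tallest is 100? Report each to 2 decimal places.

7.68 : 41.93 : 91.57 : 100.00 : 54.60 : 11.93

Each Eu atom is independently Eu-151 (p = 0.478) or Eu-153 (q = 0.522); the cluster is the binomial expansion (p + q)^5.
P(M) = 0.478^5 = 0.024954
P(M+2) = 5 × 0.478^4 × 0.522^1 = 0.136255
P(M+4) = 10 × 0.478^3 × 0.522^2 = 0.297594
P(M+6) = 10 × 0.478^2 × 0.522^3 = 0.324988
P(M+8) = 5 × 0.478^1 × 0.522^4 = 0.177452
P(M+10) = 0.522^5 = 0.038757
The M+6 peak is largest (0.324988); scaling to 100 gives 7.68 : 41.93 : 91.57 : 100.00 : 54.60 : 11.93.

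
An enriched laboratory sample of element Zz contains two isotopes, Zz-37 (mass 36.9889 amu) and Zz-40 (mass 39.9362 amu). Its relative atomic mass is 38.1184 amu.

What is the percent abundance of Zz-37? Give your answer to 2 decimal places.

61.68%

Let x be the fractional abundance of Zz-37; then Zz-40 has abundance 1 − x.
36.9889·x + 39.9362·(1 − x) = 38.1184
(36.9889 − 39.9362)·x = 38.1184 − 39.9362
x = -1.8178 / -2.9473 = 0.61677 → 61.68% Zz-37, 38.32% Zz-40.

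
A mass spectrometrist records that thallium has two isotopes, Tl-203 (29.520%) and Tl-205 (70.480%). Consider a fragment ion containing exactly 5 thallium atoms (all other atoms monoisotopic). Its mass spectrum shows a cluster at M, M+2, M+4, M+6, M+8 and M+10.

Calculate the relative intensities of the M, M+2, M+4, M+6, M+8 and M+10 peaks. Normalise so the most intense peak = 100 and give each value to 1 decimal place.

0.6 : 7.3 : 35.1 : 83.8 : 100.0 : 47.8

Each Tl atom is independently Tl-203 (p = 0.29520) or Tl-205 (q = 0.70480); the cluster is the binomial expansion (p + q)^5.
P(M) = 0.29520^5 = 0.002242
P(M+2) = 5 × 0.29520^4 × 0.70480^1 = 0.026761
P(M+4) = 10 × 0.29520^3 × 0.70480^2 = 0.127785
P(M+6) = 10 × 0.29520^2 × 0.70480^3 = 0.305092
P(M+8) = 5 × 0.29520^1 × 0.70480^4 = 0.364208
P(M+10) = 0.70480^5 = 0.173912
The M+8 peak is largest (0.364208); scaling to 100 gives 0.6 : 7.3 : 35.1 : 83.8 : 100.0 : 47.8.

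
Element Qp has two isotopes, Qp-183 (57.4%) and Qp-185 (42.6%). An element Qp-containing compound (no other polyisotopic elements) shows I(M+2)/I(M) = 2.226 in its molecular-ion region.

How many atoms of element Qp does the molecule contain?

3

For n independent Qp atoms, I(M+2)/I(M) = n · (abundance Qp-185) / (abundance Qp-183) = n · 0.426/0.574.
n = 2.226 × 0.574/0.426 = 3.00 ≈ 3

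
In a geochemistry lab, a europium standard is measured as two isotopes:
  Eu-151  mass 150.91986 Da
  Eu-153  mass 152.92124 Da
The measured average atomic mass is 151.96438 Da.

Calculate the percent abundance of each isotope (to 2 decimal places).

Writing the weighted mean with unknown fraction x of Eu-151:
150.91986·x + 152.92124·(1 − x) = 151.96438
(150.91986 − 152.92124)·x = 151.96438 − 152.92124
x = -0.95686 / -2.00138 = 0.47810 → 47.81% Eu-151, 52.19% Eu-153.

Eu-151: 47.81%, Eu-153: 52.19%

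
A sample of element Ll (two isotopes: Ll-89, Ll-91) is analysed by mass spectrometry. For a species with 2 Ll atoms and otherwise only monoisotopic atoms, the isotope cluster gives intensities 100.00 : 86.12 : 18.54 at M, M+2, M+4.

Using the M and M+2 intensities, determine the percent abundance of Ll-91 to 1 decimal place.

30.1%

Write p for the Ll-89 fraction. I(M+2)/I(M) = [C(2,1)·p^1·(1−p)] / p^2 = 2·(1−p)/p = 86.12/100.00 = 0.8612
(1−p)/p = 0.8612/2 = 0.4306  ⇒  p = 1/(1 + 0.4306) = 0.6990
Ll-89: 69.9%, Ll-91: 30.1%.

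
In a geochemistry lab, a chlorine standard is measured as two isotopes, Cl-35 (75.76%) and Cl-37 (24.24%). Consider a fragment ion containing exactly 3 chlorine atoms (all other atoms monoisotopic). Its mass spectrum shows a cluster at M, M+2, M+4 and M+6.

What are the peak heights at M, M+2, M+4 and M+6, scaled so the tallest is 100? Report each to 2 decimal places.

Each Cl atom is independently Cl-35 (p = 0.7576) or Cl-37 (q = 0.2424); the cluster is the binomial expansion (p + q)^3.
P(M) = 0.7576^3 = 0.434830
P(M+2) = 3 × 0.7576^2 × 0.2424^1 = 0.417382
P(M+4) = 3 × 0.7576^1 × 0.2424^2 = 0.133545
P(M+6) = 0.2424^3 = 0.014243
The M peak is largest (0.434830); scaling to 100 gives 100.00 : 95.99 : 30.71 : 3.28.

100.00 : 95.99 : 30.71 : 3.28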